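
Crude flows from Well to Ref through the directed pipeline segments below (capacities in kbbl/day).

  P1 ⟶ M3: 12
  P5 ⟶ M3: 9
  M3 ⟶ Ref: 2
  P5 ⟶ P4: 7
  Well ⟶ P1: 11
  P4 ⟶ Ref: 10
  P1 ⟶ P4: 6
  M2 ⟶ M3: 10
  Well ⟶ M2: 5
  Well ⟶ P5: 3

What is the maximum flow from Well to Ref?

11

Augment Well→P5→P4→Ref: bottleneck 3, flow now 3.
Augment Well→M2→M3→Ref: bottleneck 2, flow now 5.
Augment Well→P1→P4→Ref: bottleneck 6, flow now 11.
No augmenting path remains; maximum flow = 11.
In the residual graph, reachable from Well: {Well, M2, P1, M3}.
Min-cut edges: Well→P5 (3), P1→P4 (6), M3→Ref (2); capacity 3 + 6 + 2 = 11.
This cut is saturated, so no flow can exceed 11.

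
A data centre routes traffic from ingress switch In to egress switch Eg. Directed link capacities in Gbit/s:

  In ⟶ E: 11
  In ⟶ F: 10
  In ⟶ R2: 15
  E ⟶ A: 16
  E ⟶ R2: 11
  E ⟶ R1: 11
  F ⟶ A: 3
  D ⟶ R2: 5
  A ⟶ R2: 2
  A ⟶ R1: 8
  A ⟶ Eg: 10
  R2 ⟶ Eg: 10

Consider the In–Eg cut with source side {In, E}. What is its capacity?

63

Edges leaving {In, E}: In→F (10), In→R2 (15), E→A (16), E→R2 (11), E→R1 (11).
Cut capacity = 10 + 15 + 16 + 11 + 11 = 63.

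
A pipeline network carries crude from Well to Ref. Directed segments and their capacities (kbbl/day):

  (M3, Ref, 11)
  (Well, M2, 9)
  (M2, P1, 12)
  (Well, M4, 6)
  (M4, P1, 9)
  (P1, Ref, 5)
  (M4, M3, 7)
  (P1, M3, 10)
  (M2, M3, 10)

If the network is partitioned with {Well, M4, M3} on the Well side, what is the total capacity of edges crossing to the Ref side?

Edges leaving {Well, M4, M3}: Well→M2 (9), M4→P1 (9), M3→Ref (11).
Cut capacity = 9 + 9 + 11 = 29.

29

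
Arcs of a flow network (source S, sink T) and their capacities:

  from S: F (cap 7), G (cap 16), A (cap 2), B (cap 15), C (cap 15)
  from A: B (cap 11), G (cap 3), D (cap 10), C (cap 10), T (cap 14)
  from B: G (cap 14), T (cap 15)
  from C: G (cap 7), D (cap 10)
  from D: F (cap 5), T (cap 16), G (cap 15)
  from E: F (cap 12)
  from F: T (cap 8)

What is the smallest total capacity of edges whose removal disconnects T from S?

34

Augment S→A→T: bottleneck 2, flow now 2.
Augment S→B→T: bottleneck 15, flow now 17.
Augment S→F→T: bottleneck 7, flow now 24.
Augment S→C→D→T: bottleneck 10, flow now 34.
No augmenting path remains; maximum flow = 34.
By max-flow min-cut, the minimum cut capacity equals the max flow.
In the residual graph, reachable from S: {S, C, G}.
Min-cut edges: S→A (2), S→B (15), S→F (7), C→D (10); capacity 2 + 15 + 7 + 10 = 34.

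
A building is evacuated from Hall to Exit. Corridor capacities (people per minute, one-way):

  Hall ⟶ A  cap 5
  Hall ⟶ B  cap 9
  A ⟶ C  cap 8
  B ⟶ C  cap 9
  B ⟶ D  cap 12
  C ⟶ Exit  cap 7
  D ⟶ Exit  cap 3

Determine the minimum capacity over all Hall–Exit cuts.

10

Augment Hall→A→C→Exit: bottleneck 5, flow now 5.
Augment Hall→B→C→Exit: bottleneck 2, flow now 7.
Augment Hall→B→D→Exit: bottleneck 3, flow now 10.
No augmenting path remains; maximum flow = 10.
By max-flow min-cut, the minimum cut capacity equals the max flow.
In the residual graph, reachable from Hall: {Hall, A, B, C, D}.
Min-cut edges: C→Exit (7), D→Exit (3); capacity 7 + 3 = 10.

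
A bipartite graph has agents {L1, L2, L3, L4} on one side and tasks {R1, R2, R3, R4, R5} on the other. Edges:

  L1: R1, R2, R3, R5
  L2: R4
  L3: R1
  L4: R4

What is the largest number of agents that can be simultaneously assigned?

Unit-capacity flow: source→left, listed edges, right→sink; max matching = max flow.
Augmenting path L1→R1 (+1); matched 1.
Augmenting path L2→R4 (+1); matched 2.
Augmenting path L3→R1→L1→R2 (+1); matched 3.
No augmenting path remains; maximum matching = 3.
König certificate: {L1, L3, R4} is a vertex cover of size 3 (every listed pair touches it), so no matching can be larger.

3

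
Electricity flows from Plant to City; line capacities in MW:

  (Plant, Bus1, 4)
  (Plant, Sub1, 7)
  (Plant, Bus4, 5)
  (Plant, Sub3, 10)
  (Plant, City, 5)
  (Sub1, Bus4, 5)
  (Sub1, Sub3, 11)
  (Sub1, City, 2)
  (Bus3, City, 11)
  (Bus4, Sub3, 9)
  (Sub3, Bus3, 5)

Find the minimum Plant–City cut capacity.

Augment Plant→City: bottleneck 5, flow now 5.
Augment Plant→Sub1→City: bottleneck 2, flow now 7.
Augment Plant→Sub3→Bus3→City: bottleneck 5, flow now 12.
No augmenting path remains; maximum flow = 12.
By max-flow min-cut, the minimum cut capacity equals the max flow.
In the residual graph, reachable from Plant: {Plant, Bus1, Sub1, Bus4, Sub3}.
Min-cut edges: Plant→City (5), Sub1→City (2), Sub3→Bus3 (5); capacity 5 + 2 + 5 = 12.

12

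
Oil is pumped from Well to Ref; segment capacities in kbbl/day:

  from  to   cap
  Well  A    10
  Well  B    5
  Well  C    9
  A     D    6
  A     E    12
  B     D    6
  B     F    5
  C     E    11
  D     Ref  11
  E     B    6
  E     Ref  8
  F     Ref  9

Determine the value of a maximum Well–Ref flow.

24

Augment Well→A→D→Ref: bottleneck 6, flow now 6.
Augment Well→A→E→Ref: bottleneck 4, flow now 10.
Augment Well→B→D→Ref: bottleneck 5, flow now 15.
Augment Well→C→E→Ref: bottleneck 4, flow now 19.
Augment Well→C→E→B→F→Ref: bottleneck 5, flow now 24.
No augmenting path remains; maximum flow = 24.
In the residual graph, reachable from Well: {Well}.
Min-cut edges: Well→A (10), Well→B (5), Well→C (9); capacity 10 + 5 + 9 = 24.
This cut is saturated, so no flow can exceed 24.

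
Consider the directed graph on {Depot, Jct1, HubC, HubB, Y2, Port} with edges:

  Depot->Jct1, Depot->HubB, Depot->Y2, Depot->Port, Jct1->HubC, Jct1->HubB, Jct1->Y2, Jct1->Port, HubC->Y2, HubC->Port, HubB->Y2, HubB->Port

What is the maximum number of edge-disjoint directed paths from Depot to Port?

3

Assign every edge capacity 1; by Menger, the answer equals the max flow.
Path Depot→Port (+1); total 1.
Path Depot→Jct1→Port (+1); total 2.
Path Depot→HubB→Port (+1); total 3.
No residual Depot→Port path; max flow = 3.
Certifying cut of size 3: {Depot→HubB, Depot→Jct1, Depot→Port}.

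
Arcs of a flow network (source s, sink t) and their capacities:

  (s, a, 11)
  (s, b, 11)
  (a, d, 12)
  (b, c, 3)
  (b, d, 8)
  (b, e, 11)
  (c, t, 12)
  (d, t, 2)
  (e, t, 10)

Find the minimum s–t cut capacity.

Augment s→a→d→t: bottleneck 2, flow now 2.
Augment s→b→c→t: bottleneck 3, flow now 5.
Augment s→b→e→t: bottleneck 8, flow now 13.
No augmenting path remains; maximum flow = 13.
By max-flow min-cut, the minimum cut capacity equals the max flow.
In the residual graph, reachable from s: {s, a, d}.
Min-cut edges: s→b (11), d→t (2); capacity 11 + 2 = 13.

13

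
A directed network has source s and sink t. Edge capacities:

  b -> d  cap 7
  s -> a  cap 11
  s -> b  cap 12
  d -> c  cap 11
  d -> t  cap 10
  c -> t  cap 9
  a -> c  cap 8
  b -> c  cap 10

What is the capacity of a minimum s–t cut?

Augment s→a→c→t: bottleneck 8, flow now 8.
Augment s→b→c→t: bottleneck 1, flow now 9.
Augment s→b→d→t: bottleneck 7, flow now 16.
No augmenting path remains; maximum flow = 16.
By max-flow min-cut, the minimum cut capacity equals the max flow.
In the residual graph, reachable from s: {s, a, b, c}.
Min-cut edges: b→d (7), c→t (9); capacity 7 + 9 = 16.

16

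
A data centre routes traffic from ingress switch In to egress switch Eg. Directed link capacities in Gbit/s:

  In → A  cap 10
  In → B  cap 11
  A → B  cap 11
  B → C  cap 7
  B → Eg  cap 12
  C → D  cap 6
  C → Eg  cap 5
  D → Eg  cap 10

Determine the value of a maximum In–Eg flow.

19

Augment In→B→Eg: bottleneck 11, flow now 11.
Augment In→A→B→Eg: bottleneck 1, flow now 12.
Augment In→A→B→C→Eg: bottleneck 5, flow now 17.
Augment In→A→B→C→D→Eg: bottleneck 2, flow now 19.
No augmenting path remains; maximum flow = 19.
In the residual graph, reachable from In: {In, A, B}.
Min-cut edges: B→C (7), B→Eg (12); capacity 7 + 12 = 19.
This cut is saturated, so no flow can exceed 19.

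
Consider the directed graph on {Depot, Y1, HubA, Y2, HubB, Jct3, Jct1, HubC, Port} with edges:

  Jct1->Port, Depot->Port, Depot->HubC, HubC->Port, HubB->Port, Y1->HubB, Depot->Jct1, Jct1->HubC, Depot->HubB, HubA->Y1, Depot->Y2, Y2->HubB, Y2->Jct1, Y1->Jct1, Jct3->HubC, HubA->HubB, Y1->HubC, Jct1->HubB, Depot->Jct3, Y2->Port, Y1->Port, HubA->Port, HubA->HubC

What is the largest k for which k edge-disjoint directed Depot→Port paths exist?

Assign every edge capacity 1; by Menger, the answer equals the max flow.
Path Depot→Port (+1); total 1.
Path Depot→Y2→Port (+1); total 2.
Path Depot→HubB→Port (+1); total 3.
Path Depot→Jct1→Port (+1); total 4.
Path Depot→HubC→Port (+1); total 5.
No residual Depot→Port path; max flow = 5.
Certifying cut of size 5: {Depot→HubB, Depot→Jct1, Depot→Port, Depot→Y2, HubC→Port}.

5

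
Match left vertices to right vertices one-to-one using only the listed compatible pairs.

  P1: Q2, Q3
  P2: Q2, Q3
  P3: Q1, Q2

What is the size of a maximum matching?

3

Unit-capacity flow: source→left, listed edges, right→sink; max matching = max flow.
Augmenting path P1→Q2 (+1); matched 1.
Augmenting path P2→Q3 (+1); matched 2.
Augmenting path P3→Q1 (+1); matched 3.
No augmenting path remains; maximum matching = 3.
König certificate: {P1, P2, P3} is a vertex cover of size 3 (every listed pair touches it), so no matching can be larger.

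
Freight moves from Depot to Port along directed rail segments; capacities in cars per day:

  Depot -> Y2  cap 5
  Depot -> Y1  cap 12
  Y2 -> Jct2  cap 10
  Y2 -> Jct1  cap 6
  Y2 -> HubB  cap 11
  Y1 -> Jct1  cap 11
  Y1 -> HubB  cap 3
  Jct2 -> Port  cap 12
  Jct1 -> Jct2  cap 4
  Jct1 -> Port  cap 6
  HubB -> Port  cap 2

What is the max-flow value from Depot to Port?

17

Augment Depot→Y2→Jct2→Port: bottleneck 5, flow now 5.
Augment Depot→Y1→Jct1→Port: bottleneck 6, flow now 11.
Augment Depot→Y1→HubB→Port: bottleneck 2, flow now 13.
Augment Depot→Y1→Jct1→Jct2→Port: bottleneck 4, flow now 17.
No augmenting path remains; maximum flow = 17.
In the residual graph, reachable from Depot: {Depot}.
Min-cut edges: Depot→Y2 (5), Depot→Y1 (12); capacity 5 + 12 = 17.
This cut is saturated, so no flow can exceed 17.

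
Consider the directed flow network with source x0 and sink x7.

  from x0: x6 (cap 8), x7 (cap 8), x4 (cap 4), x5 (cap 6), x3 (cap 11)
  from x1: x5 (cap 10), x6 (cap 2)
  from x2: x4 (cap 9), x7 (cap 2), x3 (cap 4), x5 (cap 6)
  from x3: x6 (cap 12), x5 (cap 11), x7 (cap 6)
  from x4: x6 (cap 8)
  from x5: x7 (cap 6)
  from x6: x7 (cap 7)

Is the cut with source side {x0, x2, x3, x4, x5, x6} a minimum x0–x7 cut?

Given cut capacity: 8 + 2 + 6 + 6 + 7 = 29.
Augment x0→x7: bottleneck 8, flow now 8.
Augment x0→x3→x7: bottleneck 6, flow now 14.
Augment x0→x5→x7: bottleneck 6, flow now 20.
Augment x0→x6→x7: bottleneck 7, flow now 27.
No augmenting path remains; maximum flow = 27.
In the residual graph, reachable from x0: {x0, x3, x4, x5, x6}.
Min-cut edges: x0→x7 (8), x3→x7 (6), x5→x7 (6), x6→x7 (7); capacity 8 + 6 + 6 + 7 = 27.
Cut capacity 29 exceeds the max flow 27, so it is not minimum.

No — its capacity is 29, but the minimum cut has capacity 27.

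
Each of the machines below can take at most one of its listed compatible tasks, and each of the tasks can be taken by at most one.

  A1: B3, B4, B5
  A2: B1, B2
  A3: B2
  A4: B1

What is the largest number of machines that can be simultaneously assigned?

3

Unit-capacity flow: source→left, listed edges, right→sink; max matching = max flow.
Augmenting path A1→B3 (+1); matched 1.
Augmenting path A2→B1 (+1); matched 2.
Augmenting path A3→B2 (+1); matched 3.
No augmenting path remains; maximum matching = 3.
König certificate: {A1, B1, B2} is a vertex cover of size 3 (every listed pair touches it), so no matching can be larger.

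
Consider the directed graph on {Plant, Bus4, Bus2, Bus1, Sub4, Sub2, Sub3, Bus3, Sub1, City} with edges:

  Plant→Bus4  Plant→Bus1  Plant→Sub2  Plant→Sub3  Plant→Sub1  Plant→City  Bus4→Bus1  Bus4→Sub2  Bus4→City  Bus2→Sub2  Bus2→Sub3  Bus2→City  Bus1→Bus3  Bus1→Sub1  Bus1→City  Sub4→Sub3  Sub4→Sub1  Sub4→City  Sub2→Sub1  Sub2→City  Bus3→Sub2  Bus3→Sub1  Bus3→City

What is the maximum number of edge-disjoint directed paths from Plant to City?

Assign every edge capacity 1; by Menger, the answer equals the max flow.
Path Plant→City (+1); total 1.
Path Plant→Bus4→City (+1); total 2.
Path Plant→Bus1→City (+1); total 3.
Path Plant→Sub2→City (+1); total 4.
No residual Plant→City path; max flow = 4.
Certifying cut of size 4: {Plant→Bus1, Plant→Bus4, Plant→City, Plant→Sub2}.

4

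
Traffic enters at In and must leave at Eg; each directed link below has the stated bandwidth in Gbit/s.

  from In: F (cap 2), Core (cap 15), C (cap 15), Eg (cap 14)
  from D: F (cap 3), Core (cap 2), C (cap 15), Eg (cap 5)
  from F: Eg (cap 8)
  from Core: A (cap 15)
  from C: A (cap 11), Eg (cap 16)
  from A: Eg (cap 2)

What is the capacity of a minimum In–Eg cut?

33

Augment In→Eg: bottleneck 14, flow now 14.
Augment In→F→Eg: bottleneck 2, flow now 16.
Augment In→C→Eg: bottleneck 15, flow now 31.
Augment In→Core→A→Eg: bottleneck 2, flow now 33.
No augmenting path remains; maximum flow = 33.
By max-flow min-cut, the minimum cut capacity equals the max flow.
In the residual graph, reachable from In: {In, Core, A}.
Min-cut edges: In→F (2), In→C (15), In→Eg (14), A→Eg (2); capacity 2 + 15 + 14 + 2 = 33.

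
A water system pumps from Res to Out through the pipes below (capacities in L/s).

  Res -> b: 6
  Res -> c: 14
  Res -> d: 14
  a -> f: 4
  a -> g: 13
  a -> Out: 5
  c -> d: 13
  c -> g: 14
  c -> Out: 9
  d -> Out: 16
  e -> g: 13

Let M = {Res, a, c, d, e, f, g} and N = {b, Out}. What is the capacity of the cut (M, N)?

36

Edges leaving {Res, a, c, d, e, f, g}: Res→b (6), a→Out (5), c→Out (9), d→Out (16).
Cut capacity = 6 + 5 + 9 + 16 = 36.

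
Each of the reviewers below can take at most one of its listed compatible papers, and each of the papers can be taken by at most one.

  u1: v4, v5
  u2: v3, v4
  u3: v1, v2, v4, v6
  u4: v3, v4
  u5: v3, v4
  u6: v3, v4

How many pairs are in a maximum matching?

4

Unit-capacity flow: source→left, listed edges, right→sink; max matching = max flow.
Augmenting path u1→v4 (+1); matched 1.
Augmenting path u2→v3 (+1); matched 2.
Augmenting path u3→v1 (+1); matched 3.
Augmenting path u4→v4→u1→v5 (+1); matched 4.
No augmenting path remains; maximum matching = 4.
König certificate: {u1, u3, v3, v4} is a vertex cover of size 4 (every listed pair touches it), so no matching can be larger.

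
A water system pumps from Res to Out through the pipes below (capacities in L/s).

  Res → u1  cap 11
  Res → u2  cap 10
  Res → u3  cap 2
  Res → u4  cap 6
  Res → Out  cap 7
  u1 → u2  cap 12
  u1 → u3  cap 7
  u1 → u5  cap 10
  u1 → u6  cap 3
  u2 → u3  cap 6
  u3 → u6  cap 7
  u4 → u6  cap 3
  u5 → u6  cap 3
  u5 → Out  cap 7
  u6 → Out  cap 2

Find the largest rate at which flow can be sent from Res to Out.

16

Augment Res→Out: bottleneck 7, flow now 7.
Augment Res→u1→u5→Out: bottleneck 7, flow now 14.
Augment Res→u1→u6→Out: bottleneck 2, flow now 16.
No augmenting path remains; maximum flow = 16.
In the residual graph, reachable from Res: {Res, u1, u2, u3, u4, u5, u6}.
Min-cut edges: Res→Out (7), u5→Out (7), u6→Out (2); capacity 7 + 7 + 2 = 16.
This cut is saturated, so no flow can exceed 16.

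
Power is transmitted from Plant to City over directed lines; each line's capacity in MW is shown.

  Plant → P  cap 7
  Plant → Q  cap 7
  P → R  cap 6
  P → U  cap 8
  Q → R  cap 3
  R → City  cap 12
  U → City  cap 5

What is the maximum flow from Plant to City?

10

Augment Plant→P→R→City: bottleneck 6, flow now 6.
Augment Plant→P→U→City: bottleneck 1, flow now 7.
Augment Plant→Q→R→City: bottleneck 3, flow now 10.
No augmenting path remains; maximum flow = 10.
In the residual graph, reachable from Plant: {Plant, Q}.
Min-cut edges: Plant→P (7), Q→R (3); capacity 7 + 3 = 10.
This cut is saturated, so no flow can exceed 10.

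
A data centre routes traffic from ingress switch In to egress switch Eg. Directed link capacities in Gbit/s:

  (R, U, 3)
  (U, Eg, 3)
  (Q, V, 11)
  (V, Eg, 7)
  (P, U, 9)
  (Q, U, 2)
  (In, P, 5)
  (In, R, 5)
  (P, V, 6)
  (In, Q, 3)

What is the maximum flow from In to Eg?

Augment In→P→U→Eg: bottleneck 3, flow now 3.
Augment In→P→V→Eg: bottleneck 2, flow now 5.
Augment In→Q→V→Eg: bottleneck 3, flow now 8.
Augment In→R→U→P→V→Eg: bottleneck 2, flow now 10. (uses reverse residual edge)
No augmenting path remains; maximum flow = 10.
In the residual graph, reachable from In: {In, P, Q, R, U, V}.
Min-cut edges: U→Eg (3), V→Eg (7); capacity 3 + 7 = 10.
This cut is saturated, so no flow can exceed 10.

10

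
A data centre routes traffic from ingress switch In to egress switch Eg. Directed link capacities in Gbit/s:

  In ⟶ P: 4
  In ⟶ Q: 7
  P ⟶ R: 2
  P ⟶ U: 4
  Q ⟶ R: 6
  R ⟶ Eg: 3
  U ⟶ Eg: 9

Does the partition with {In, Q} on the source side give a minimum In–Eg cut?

No — its capacity is 10, but the minimum cut has capacity 7.

Given cut capacity: 4 + 6 = 10.
Augment In→P→R→Eg: bottleneck 2, flow now 2.
Augment In→P→U→Eg: bottleneck 2, flow now 4.
Augment In→Q→R→Eg: bottleneck 1, flow now 5.
Augment In→Q→R→P→U→Eg: bottleneck 2, flow now 7. (uses reverse residual edge)
No augmenting path remains; maximum flow = 7.
In the residual graph, reachable from In: {In, Q, R}.
Min-cut edges: In→P (4), R→Eg (3); capacity 4 + 3 = 7.
Cut capacity 10 exceeds the max flow 7, so it is not minimum.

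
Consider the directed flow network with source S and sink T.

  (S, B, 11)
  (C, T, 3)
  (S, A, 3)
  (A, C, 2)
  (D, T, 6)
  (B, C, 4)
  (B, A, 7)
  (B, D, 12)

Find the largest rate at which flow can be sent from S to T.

Augment S→A→C→T: bottleneck 2, flow now 2.
Augment S→B→C→T: bottleneck 1, flow now 3.
Augment S→B→D→T: bottleneck 6, flow now 9.
No augmenting path remains; maximum flow = 9.
In the residual graph, reachable from S: {S, A, B, C, D}.
Min-cut edges: C→T (3), D→T (6); capacity 3 + 6 = 9.
This cut is saturated, so no flow can exceed 9.

9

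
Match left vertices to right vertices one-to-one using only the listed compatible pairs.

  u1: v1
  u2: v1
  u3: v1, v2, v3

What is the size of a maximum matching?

Unit-capacity flow: source→left, listed edges, right→sink; max matching = max flow.
Augmenting path u1→v1 (+1); matched 1.
Augmenting path u3→v2 (+1); matched 2.
No augmenting path remains; maximum matching = 2.
König certificate: {u3, v1} is a vertex cover of size 2 (every listed pair touches it), so no matching can be larger.

2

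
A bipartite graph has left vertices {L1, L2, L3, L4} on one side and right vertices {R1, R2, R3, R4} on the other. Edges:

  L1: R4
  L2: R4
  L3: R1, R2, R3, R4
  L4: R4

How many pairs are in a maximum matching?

2

Unit-capacity flow: source→left, listed edges, right→sink; max matching = max flow.
Augmenting path L1→R4 (+1); matched 1.
Augmenting path L3→R1 (+1); matched 2.
No augmenting path remains; maximum matching = 2.
König certificate: {L3, R4} is a vertex cover of size 2 (every listed pair touches it), so no matching can be larger.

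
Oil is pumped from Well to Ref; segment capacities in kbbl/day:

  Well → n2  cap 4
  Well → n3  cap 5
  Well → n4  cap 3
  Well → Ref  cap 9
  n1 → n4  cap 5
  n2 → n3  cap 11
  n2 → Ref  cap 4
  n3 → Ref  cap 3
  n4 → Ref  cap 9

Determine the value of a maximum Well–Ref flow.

Augment Well→Ref: bottleneck 9, flow now 9.
Augment Well→n2→Ref: bottleneck 4, flow now 13.
Augment Well→n3→Ref: bottleneck 3, flow now 16.
Augment Well→n4→Ref: bottleneck 3, flow now 19.
No augmenting path remains; maximum flow = 19.
In the residual graph, reachable from Well: {Well, n3}.
Min-cut edges: Well→n2 (4), Well→n4 (3), Well→Ref (9), n3→Ref (3); capacity 4 + 3 + 9 + 3 = 19.
This cut is saturated, so no flow can exceed 19.

19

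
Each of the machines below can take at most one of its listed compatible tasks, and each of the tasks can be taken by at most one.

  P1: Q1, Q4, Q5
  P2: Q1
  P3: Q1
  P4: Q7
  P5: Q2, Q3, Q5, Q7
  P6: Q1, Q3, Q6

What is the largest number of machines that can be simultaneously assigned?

5

Unit-capacity flow: source→left, listed edges, right→sink; max matching = max flow.
Augmenting path P1→Q1 (+1); matched 1.
Augmenting path P4→Q7 (+1); matched 2.
Augmenting path P5→Q2 (+1); matched 3.
Augmenting path P6→Q3 (+1); matched 4.
Augmenting path P2→Q1→P1→Q4 (+1); matched 5.
No augmenting path remains; maximum matching = 5.
König certificate: {P1, P4, P5, P6, Q1} is a vertex cover of size 5 (every listed pair touches it), so no matching can be larger.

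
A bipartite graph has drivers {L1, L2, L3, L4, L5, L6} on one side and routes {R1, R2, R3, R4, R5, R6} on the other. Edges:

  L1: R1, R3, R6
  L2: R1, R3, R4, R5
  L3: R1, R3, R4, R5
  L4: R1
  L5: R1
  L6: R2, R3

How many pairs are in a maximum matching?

Unit-capacity flow: source→left, listed edges, right→sink; max matching = max flow.
Augmenting path L1→R1 (+1); matched 1.
Augmenting path L2→R3 (+1); matched 2.
Augmenting path L3→R4 (+1); matched 3.
Augmenting path L6→R2 (+1); matched 4.
Augmenting path L4→R1→L1→R6 (+1); matched 5.
No augmenting path remains; maximum matching = 5.
König certificate: {L1, L2, L3, L6, R1} is a vertex cover of size 5 (every listed pair touches it), so no matching can be larger.

5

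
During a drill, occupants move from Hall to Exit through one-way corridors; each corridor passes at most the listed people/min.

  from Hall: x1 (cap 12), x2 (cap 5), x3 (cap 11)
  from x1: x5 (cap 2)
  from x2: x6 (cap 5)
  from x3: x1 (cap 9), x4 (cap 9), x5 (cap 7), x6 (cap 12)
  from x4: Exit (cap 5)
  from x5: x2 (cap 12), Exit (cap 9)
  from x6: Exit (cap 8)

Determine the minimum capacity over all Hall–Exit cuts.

Augment Hall→x1→x5→Exit: bottleneck 2, flow now 2.
Augment Hall→x2→x6→Exit: bottleneck 5, flow now 7.
Augment Hall→x3→x4→Exit: bottleneck 5, flow now 12.
Augment Hall→x3→x5→Exit: bottleneck 6, flow now 18.
No augmenting path remains; maximum flow = 18.
By max-flow min-cut, the minimum cut capacity equals the max flow.
In the residual graph, reachable from Hall: {Hall, x1}.
Min-cut edges: Hall→x2 (5), Hall→x3 (11), x1→x5 (2); capacity 5 + 11 + 2 = 18.

18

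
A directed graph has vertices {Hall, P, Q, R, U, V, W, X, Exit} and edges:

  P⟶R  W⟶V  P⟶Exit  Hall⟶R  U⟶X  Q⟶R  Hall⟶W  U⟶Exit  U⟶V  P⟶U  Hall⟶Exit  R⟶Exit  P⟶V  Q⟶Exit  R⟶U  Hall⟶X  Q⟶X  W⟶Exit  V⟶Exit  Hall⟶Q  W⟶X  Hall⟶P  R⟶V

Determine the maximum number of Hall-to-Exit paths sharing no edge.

5

Assign every edge capacity 1; by Menger, the answer equals the max flow.
Path Hall→Exit (+1); total 1.
Path Hall→P→Exit (+1); total 2.
Path Hall→Q→Exit (+1); total 3.
Path Hall→R→Exit (+1); total 4.
Path Hall→W→Exit (+1); total 5.
No residual Hall→Exit path; max flow = 5.
Certifying cut of size 5: {Hall→Exit, Hall→P, Hall→Q, Hall→R, Hall→W}.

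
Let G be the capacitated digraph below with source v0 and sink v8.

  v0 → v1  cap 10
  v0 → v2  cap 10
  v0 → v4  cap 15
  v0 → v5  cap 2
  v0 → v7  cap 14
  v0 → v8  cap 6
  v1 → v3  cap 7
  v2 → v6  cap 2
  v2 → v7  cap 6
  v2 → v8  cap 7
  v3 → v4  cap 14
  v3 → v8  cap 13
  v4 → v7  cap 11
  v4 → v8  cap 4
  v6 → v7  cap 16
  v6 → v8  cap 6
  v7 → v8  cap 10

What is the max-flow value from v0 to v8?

36

Augment v0→v8: bottleneck 6, flow now 6.
Augment v0→v2→v8: bottleneck 7, flow now 13.
Augment v0→v4→v8: bottleneck 4, flow now 17.
Augment v0→v7→v8: bottleneck 10, flow now 27.
Augment v0→v1→v3→v8: bottleneck 7, flow now 34.
Augment v0→v2→v6→v8: bottleneck 2, flow now 36.
No augmenting path remains; maximum flow = 36.
In the residual graph, reachable from v0: {v0, v1, v2, v4, v5, v7}.
Min-cut edges: v0→v8 (6), v1→v3 (7), v2→v6 (2), v2→v8 (7), v4→v8 (4), v7→v8 (10); capacity 6 + 7 + 2 + 7 + 4 + 10 = 36.
This cut is saturated, so no flow can exceed 36.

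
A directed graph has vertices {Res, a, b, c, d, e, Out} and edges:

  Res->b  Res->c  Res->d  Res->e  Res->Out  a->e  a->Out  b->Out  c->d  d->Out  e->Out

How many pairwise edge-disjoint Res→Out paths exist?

4

Assign every edge capacity 1; by Menger, the answer equals the max flow.
Path Res→Out (+1); total 1.
Path Res→b→Out (+1); total 2.
Path Res→d→Out (+1); total 3.
Path Res→e→Out (+1); total 4.
No residual Res→Out path; max flow = 4.
Certifying cut of size 4: {Res→Out, Res→b, Res→e, d→Out}.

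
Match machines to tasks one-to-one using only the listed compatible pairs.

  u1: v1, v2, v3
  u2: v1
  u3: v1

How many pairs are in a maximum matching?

2

Unit-capacity flow: source→left, listed edges, right→sink; max matching = max flow.
Augmenting path u1→v1 (+1); matched 1.
Augmenting path u2→v1→u1→v2 (+1); matched 2.
No augmenting path remains; maximum matching = 2.
König certificate: {u1, v1} is a vertex cover of size 2 (every listed pair touches it), so no matching can be larger.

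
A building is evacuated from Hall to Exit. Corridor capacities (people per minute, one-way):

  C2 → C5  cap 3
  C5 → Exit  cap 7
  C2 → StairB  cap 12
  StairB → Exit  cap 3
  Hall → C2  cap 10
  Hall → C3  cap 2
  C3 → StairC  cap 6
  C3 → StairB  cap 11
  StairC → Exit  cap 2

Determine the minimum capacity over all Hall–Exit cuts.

Augment Hall→C2→StairB→Exit: bottleneck 3, flow now 3.
Augment Hall→C2→C5→Exit: bottleneck 3, flow now 6.
Augment Hall→C3→StairC→Exit: bottleneck 2, flow now 8.
No augmenting path remains; maximum flow = 8.
By max-flow min-cut, the minimum cut capacity equals the max flow.
In the residual graph, reachable from Hall: {Hall, C2, StairB}.
Min-cut edges: Hall→C3 (2), C2→C5 (3), StairB→Exit (3); capacity 2 + 3 + 3 = 8.

8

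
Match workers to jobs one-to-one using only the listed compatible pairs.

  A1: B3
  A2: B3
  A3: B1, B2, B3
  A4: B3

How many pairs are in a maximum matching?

Unit-capacity flow: source→left, listed edges, right→sink; max matching = max flow.
Augmenting path A1→B3 (+1); matched 1.
Augmenting path A3→B1 (+1); matched 2.
No augmenting path remains; maximum matching = 2.
König certificate: {A3, B3} is a vertex cover of size 2 (every listed pair touches it), so no matching can be larger.

2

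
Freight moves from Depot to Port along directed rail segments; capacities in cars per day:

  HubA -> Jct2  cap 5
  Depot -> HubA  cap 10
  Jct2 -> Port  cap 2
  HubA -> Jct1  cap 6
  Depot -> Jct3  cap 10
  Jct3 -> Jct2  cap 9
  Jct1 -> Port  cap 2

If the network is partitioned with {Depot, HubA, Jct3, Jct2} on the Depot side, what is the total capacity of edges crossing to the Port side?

Edges leaving {Depot, HubA, Jct3, Jct2}: HubA→Jct1 (6), Jct2→Port (2).
Cut capacity = 6 + 2 = 8.

8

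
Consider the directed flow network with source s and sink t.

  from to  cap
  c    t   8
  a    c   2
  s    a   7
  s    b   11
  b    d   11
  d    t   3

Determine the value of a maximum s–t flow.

5

Augment s→a→c→t: bottleneck 2, flow now 2.
Augment s→b→d→t: bottleneck 3, flow now 5.
No augmenting path remains; maximum flow = 5.
In the residual graph, reachable from s: {s, a, b, d}.
Min-cut edges: a→c (2), d→t (3); capacity 2 + 3 = 5.
This cut is saturated, so no flow can exceed 5.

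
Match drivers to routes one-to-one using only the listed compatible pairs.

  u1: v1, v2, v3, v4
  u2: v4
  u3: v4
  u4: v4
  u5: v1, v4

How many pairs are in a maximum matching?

3

Unit-capacity flow: source→left, listed edges, right→sink; max matching = max flow.
Augmenting path u1→v1 (+1); matched 1.
Augmenting path u2→v4 (+1); matched 2.
Augmenting path u5→v1→u1→v2 (+1); matched 3.
No augmenting path remains; maximum matching = 3.
König certificate: {u1, u5, v4} is a vertex cover of size 3 (every listed pair touches it), so no matching can be larger.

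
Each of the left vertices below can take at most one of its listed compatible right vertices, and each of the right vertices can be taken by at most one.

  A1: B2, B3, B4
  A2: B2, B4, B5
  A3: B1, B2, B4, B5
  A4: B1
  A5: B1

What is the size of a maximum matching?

4

Unit-capacity flow: source→left, listed edges, right→sink; max matching = max flow.
Augmenting path A1→B2 (+1); matched 1.
Augmenting path A2→B4 (+1); matched 2.
Augmenting path A3→B1 (+1); matched 3.
Augmenting path A4→B1→A3→B5 (+1); matched 4.
No augmenting path remains; maximum matching = 4.
König certificate: {A1, A2, A3, B1} is a vertex cover of size 4 (every listed pair touches it), so no matching can be larger.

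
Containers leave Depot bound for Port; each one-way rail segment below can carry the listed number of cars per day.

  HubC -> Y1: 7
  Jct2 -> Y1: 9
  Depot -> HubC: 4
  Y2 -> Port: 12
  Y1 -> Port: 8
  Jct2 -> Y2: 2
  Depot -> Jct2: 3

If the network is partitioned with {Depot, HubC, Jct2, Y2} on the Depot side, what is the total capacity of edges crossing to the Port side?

Edges leaving {Depot, HubC, Jct2, Y2}: HubC→Y1 (7), Jct2→Y1 (9), Y2→Port (12).
Cut capacity = 7 + 9 + 12 = 28.

28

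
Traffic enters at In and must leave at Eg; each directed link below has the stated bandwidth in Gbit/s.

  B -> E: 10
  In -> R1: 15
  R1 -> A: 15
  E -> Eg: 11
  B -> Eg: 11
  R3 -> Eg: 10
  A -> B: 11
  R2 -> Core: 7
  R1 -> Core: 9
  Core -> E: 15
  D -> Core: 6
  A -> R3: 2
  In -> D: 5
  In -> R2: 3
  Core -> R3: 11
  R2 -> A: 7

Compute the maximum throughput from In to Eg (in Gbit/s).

Augment In→D→Core→E→Eg: bottleneck 5, flow now 5.
Augment In→R2→A→R3→Eg: bottleneck 2, flow now 7.
Augment In→R2→A→B→Eg: bottleneck 1, flow now 8.
Augment In→R1→A→B→Eg: bottleneck 10, flow now 18.
Augment In→R1→Core→E→Eg: bottleneck 5, flow now 23.
No augmenting path remains; maximum flow = 23.
In the residual graph, reachable from In: {In}.
Min-cut edges: In→D (5), In→R2 (3), In→R1 (15); capacity 5 + 3 + 15 = 23.
This cut is saturated, so no flow can exceed 23.

23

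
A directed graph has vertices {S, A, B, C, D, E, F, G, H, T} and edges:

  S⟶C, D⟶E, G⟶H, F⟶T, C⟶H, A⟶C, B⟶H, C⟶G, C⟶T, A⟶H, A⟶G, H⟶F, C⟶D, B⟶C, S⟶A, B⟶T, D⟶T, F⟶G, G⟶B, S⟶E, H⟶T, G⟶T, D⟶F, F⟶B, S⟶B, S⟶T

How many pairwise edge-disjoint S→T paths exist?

4

Assign every edge capacity 1; by Menger, the answer equals the max flow.
Path S→T (+1); total 1.
Path S→B→T (+1); total 2.
Path S→C→T (+1); total 3.
Path S→A→G→T (+1); total 4.
No residual S→T path; max flow = 4.
Certifying cut of size 4: {S→A, S→B, S→C, S→T}.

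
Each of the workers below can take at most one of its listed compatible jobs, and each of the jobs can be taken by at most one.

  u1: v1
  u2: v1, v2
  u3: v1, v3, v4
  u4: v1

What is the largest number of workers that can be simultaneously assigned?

3

Unit-capacity flow: source→left, listed edges, right→sink; max matching = max flow.
Augmenting path u1→v1 (+1); matched 1.
Augmenting path u2→v2 (+1); matched 2.
Augmenting path u3→v3 (+1); matched 3.
No augmenting path remains; maximum matching = 3.
König certificate: {u2, u3, v1} is a vertex cover of size 3 (every listed pair touches it), so no matching can be larger.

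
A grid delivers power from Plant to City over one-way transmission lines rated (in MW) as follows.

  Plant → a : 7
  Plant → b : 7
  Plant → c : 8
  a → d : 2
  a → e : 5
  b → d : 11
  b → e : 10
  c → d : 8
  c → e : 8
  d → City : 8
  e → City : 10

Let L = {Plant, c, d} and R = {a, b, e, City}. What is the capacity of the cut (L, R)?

Edges leaving {Plant, c, d}: Plant→a (7), Plant→b (7), c→e (8), d→City (8).
Cut capacity = 7 + 7 + 8 + 8 = 30.

30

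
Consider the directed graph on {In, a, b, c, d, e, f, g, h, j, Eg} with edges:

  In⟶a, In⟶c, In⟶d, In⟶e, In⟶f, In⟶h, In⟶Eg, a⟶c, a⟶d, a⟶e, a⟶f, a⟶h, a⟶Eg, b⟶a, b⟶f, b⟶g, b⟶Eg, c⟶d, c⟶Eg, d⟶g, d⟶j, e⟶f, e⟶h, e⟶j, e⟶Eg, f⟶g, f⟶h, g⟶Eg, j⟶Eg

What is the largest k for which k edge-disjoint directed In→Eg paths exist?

Assign every edge capacity 1; by Menger, the answer equals the max flow.
Augment In→Eg (+1); total 1.
Augment In→a→Eg (+1); total 2.
Augment In→c→Eg (+1); total 3.
Augment In→e→Eg (+1); total 4.
Augment In→d→g→Eg (+1); total 5.
Augment In→f→g→d→j→Eg (+1); total 6. (traverses d→g backwards in the residual graph, cancelling flow on it)
After the cancellation the 6 edge-disjoint paths are: In→a→Eg; In→c→Eg; In→d→j→Eg; In→e→Eg; In→f→g→Eg; In→Eg.
No residual In→Eg path; max flow = 6.
Certifying cut of size 6: {In→Eg, In→a, In→c, In→d, In→e, In→f}.

6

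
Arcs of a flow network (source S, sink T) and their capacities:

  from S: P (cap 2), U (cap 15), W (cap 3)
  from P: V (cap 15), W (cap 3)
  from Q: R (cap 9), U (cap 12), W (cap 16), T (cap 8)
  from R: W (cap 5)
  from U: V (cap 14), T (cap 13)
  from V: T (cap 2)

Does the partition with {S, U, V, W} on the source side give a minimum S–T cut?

No — its capacity is 17, but the minimum cut has capacity 15.

Given cut capacity: 2 + 13 + 2 = 17.
Augment S→U→T: bottleneck 13, flow now 13.
Augment S→P→V→T: bottleneck 2, flow now 15.
No augmenting path remains; maximum flow = 15.
In the residual graph, reachable from S: {S, P, U, V, W}.
Min-cut edges: U→T (13), V→T (2); capacity 13 + 2 = 15.
Cut capacity 17 exceeds the max flow 15, so it is not minimum.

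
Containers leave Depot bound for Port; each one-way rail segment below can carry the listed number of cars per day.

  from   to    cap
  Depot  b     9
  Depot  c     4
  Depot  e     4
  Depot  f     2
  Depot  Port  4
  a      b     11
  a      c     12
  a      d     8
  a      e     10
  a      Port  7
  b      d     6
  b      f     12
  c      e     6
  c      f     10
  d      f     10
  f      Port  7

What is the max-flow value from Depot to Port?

Augment Depot→Port: bottleneck 4, flow now 4.
Augment Depot→f→Port: bottleneck 2, flow now 6.
Augment Depot→b→f→Port: bottleneck 5, flow now 11.
No augmenting path remains; maximum flow = 11.
In the residual graph, reachable from Depot: {Depot, b, c, d, e, f}.
Min-cut edges: Depot→Port (4), f→Port (7); capacity 4 + 7 = 11.
This cut is saturated, so no flow can exceed 11.

11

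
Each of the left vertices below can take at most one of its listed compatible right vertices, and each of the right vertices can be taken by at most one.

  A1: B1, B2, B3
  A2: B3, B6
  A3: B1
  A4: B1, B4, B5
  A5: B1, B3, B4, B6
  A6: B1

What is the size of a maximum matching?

5

Unit-capacity flow: source→left, listed edges, right→sink; max matching = max flow.
Augmenting path A1→B1 (+1); matched 1.
Augmenting path A2→B3 (+1); matched 2.
Augmenting path A4→B4 (+1); matched 3.
Augmenting path A5→B6 (+1); matched 4.
Augmenting path A3→B1→A1→B2 (+1); matched 5.
No augmenting path remains; maximum matching = 5.
König certificate: {A1, A2, A4, A5, B1} is a vertex cover of size 5 (every listed pair touches it), so no matching can be larger.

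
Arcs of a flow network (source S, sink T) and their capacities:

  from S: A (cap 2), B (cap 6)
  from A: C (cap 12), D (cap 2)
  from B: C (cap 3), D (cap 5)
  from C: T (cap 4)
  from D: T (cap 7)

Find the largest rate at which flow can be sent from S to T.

Augment S→A→C→T: bottleneck 2, flow now 2.
Augment S→B→C→T: bottleneck 2, flow now 4.
Augment S→B→D→T: bottleneck 4, flow now 8.
No augmenting path remains; maximum flow = 8.
In the residual graph, reachable from S: {S}.
Min-cut edges: S→A (2), S→B (6); capacity 2 + 6 = 8.
This cut is saturated, so no flow can exceed 8.

8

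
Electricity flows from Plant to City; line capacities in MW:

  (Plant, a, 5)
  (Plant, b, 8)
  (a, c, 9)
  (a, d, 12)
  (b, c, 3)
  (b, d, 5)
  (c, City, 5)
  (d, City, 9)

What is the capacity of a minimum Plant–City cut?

Augment Plant→a→c→City: bottleneck 5, flow now 5.
Augment Plant→b→d→City: bottleneck 5, flow now 10.
Augment Plant→b→c→a→d→City: bottleneck 3, flow now 13. (uses reverse residual edge)
No augmenting path remains; maximum flow = 13.
By max-flow min-cut, the minimum cut capacity equals the max flow.
In the residual graph, reachable from Plant: {Plant}.
Min-cut edges: Plant→a (5), Plant→b (8); capacity 5 + 8 = 13.

13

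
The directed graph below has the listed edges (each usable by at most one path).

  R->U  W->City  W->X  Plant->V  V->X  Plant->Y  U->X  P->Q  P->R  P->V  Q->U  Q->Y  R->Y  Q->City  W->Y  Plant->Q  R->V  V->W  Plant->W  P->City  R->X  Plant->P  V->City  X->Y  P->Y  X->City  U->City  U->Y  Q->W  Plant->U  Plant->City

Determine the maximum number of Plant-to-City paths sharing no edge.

6

Assign every edge capacity 1; by Menger, the answer equals the max flow.
Path Plant→City (+1); total 1.
Path Plant→P→City (+1); total 2.
Path Plant→Q→City (+1); total 3.
Path Plant→U→City (+1); total 4.
Path Plant→V→City (+1); total 5.
Path Plant→W→City (+1); total 6.
No residual Plant→City path; max flow = 6.
Certifying cut of size 6: {Plant→City, Plant→P, Plant→Q, Plant→U, Plant→V, Plant→W}.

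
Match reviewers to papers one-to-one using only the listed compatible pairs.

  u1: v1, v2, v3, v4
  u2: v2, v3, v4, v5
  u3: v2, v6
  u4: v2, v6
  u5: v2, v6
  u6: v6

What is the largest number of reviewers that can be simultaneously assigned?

Unit-capacity flow: source→left, listed edges, right→sink; max matching = max flow.
Augmenting path u1→v1 (+1); matched 1.
Augmenting path u2→v2 (+1); matched 2.
Augmenting path u3→v6 (+1); matched 3.
Augmenting path u4→v2→u2→v3 (+1); matched 4.
No augmenting path remains; maximum matching = 4.
König certificate: {u1, u2, v2, v6} is a vertex cover of size 4 (every listed pair touches it), so no matching can be larger.

4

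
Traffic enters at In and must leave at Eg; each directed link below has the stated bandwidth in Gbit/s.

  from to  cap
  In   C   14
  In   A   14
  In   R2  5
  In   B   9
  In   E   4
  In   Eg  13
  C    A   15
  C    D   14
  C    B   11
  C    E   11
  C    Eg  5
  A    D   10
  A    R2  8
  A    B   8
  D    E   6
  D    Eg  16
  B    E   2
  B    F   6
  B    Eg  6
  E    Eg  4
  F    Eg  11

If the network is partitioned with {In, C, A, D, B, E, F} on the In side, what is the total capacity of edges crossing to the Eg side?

Edges leaving {In, C, A, D, B, E, F}: In→R2 (5), In→Eg (13), C→Eg (5), A→R2 (8), D→Eg (16), B→Eg (6), E→Eg (4), F→Eg (11).
Cut capacity = 5 + 13 + 5 + 8 + 16 + 6 + 4 + 11 = 68.

68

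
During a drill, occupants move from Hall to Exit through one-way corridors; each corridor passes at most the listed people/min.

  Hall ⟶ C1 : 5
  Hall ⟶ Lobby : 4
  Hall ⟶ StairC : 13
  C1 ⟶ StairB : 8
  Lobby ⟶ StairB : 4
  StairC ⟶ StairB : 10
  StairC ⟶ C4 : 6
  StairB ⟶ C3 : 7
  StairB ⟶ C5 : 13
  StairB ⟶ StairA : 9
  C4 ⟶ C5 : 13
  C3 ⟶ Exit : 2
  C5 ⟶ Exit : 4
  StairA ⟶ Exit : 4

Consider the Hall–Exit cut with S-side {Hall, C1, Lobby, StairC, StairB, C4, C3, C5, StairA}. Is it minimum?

Yes — it is a minimum cut (capacity 10).

Given cut capacity: 2 + 4 + 4 = 10.
Augment Hall→C1→StairB→C3→Exit: bottleneck 2, flow now 2.
Augment Hall→C1→StairB→C5→Exit: bottleneck 3, flow now 5.
Augment Hall→Lobby→StairB→C5→Exit: bottleneck 1, flow now 6.
Augment Hall→Lobby→StairB→StairA→Exit: bottleneck 3, flow now 9.
Augment Hall→StairC→StairB→StairA→Exit: bottleneck 1, flow now 10.
No augmenting path remains; maximum flow = 10.
Cut capacity 10 equals the max flow, so it is a minimum cut.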